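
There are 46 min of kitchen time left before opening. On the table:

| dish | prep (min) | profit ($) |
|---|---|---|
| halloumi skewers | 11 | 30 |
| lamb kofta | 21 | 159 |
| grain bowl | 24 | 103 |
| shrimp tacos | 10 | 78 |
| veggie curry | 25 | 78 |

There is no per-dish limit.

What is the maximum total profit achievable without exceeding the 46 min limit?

318

Density check — shrimp tacos 7.80, lamb kofta 7.57, grain bowl 4.29, veggie curry 3.12 are the best per min.
Greedy by ratio would take 4×shrimp tacos: 40 min used, total 312.
Replace 4×shrimp tacos with 2×lamb kofta: the trade gains 6 net, giving 318 at 42 min.
The spare 4 min is too small for any remaining dish, and no exchange beats 318.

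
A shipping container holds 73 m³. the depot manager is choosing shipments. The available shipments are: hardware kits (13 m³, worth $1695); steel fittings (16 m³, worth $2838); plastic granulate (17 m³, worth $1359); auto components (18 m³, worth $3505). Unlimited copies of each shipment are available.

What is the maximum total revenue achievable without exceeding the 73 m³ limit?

Best packing: 4×auto components — 72 m³, 14020 total.

14020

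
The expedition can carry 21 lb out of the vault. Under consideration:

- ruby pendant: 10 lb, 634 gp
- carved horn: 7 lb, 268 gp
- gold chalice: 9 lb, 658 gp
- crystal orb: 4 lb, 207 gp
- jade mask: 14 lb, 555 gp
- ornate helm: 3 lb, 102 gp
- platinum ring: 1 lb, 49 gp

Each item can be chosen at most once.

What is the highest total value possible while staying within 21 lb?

1341

By value per lb: gold chalice 73.11, ruby pendant 63.40, crystal orb 51.75 lead.
Best packing: ruby pendant + gold chalice + platinum ring — 20 lb, 1341 total.
Nothing else within 21 lb beats 1341.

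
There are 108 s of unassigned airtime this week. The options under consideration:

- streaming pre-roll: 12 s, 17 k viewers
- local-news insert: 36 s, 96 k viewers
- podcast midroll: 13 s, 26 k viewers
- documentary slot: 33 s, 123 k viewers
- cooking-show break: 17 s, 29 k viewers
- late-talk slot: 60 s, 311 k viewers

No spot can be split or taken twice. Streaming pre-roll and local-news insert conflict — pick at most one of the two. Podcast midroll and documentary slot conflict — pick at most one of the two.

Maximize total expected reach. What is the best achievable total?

451

Best packing: streaming pre-roll + documentary slot + late-talk slot — 105 s, 451 total.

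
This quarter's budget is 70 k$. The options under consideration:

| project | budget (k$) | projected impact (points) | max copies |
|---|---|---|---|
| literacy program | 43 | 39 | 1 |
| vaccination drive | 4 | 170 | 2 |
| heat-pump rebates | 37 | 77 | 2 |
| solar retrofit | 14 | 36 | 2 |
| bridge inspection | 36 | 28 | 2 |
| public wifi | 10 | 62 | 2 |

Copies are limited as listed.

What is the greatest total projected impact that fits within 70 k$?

541

Density check — vaccination drive 42.50, public wifi 6.20, solar retrofit 2.57, heat-pump rebates 2.08 are the best per k$.
A density-first pass picks 2×vaccination drive + 2×solar retrofit + 2×public wifi — 536 at 56 k$.
The 28 k$ tied up in 2×solar retrofit is better spent on heat-pump rebates — total rises to 541 (65 k$).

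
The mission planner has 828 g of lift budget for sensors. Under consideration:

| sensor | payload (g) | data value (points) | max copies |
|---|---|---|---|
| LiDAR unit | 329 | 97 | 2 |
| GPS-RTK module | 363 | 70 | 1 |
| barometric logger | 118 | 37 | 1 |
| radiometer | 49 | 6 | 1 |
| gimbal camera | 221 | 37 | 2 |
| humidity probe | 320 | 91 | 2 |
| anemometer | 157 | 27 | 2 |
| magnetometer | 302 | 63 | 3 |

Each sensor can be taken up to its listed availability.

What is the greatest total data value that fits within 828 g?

2×LiDAR unit + barometric logger + radiometer uses 825 of the 828 g and totals 237.
No other feasible combination exceeds 237.

237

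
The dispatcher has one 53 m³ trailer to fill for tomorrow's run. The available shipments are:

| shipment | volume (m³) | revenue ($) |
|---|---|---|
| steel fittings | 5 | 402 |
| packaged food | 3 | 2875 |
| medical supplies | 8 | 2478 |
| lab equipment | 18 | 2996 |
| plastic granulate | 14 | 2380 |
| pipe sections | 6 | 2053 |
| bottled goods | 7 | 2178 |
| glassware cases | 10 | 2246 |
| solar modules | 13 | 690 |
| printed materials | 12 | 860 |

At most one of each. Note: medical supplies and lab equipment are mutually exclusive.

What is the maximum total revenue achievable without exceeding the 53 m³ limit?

By revenue per m³: packaged food 958.33, pipe sections 342.17, bottled goods 311.14, medical supplies 309.75 lead.
Steel fittings + packaged food + medical supplies + plastic granulate + pipe sections + bottled goods + glassware cases uses 53 of the 53 m³ and totals 14612.

14612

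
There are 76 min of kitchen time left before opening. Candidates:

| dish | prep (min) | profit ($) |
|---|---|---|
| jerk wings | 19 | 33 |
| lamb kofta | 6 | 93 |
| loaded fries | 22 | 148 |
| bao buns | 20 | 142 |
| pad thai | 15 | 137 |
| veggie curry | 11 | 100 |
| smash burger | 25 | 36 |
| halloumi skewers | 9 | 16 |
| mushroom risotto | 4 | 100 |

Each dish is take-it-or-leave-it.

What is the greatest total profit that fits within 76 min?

636

The ratio heuristic lands on lamb kofta + bao buns + pad thai + veggie curry + halloumi skewers + mushroom risotto (588) but leaves 11 min idle.
Dropping veggie curry frees 11 min; slotting in loaded fries (22 min) lifts the total to 636 at 76 min.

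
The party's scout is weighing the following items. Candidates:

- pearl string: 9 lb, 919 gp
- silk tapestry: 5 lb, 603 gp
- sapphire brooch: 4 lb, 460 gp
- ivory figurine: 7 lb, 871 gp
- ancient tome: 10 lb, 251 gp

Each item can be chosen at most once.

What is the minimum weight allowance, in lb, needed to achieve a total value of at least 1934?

16

Minimise lb subject to total value ≥ 1934.
Taking silk tapestry + sapphire brooch + ivory figurine gives 1934 (≥ 1934) for 16 lb.
Any bundle with less than 16 lb falls short of 1934.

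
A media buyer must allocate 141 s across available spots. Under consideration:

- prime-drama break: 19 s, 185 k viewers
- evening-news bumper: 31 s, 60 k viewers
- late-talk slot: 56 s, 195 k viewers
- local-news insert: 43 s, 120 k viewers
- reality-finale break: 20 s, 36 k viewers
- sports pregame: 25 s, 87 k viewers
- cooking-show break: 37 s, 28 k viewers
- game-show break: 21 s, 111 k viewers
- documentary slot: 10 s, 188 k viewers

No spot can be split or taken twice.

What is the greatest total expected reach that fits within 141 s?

766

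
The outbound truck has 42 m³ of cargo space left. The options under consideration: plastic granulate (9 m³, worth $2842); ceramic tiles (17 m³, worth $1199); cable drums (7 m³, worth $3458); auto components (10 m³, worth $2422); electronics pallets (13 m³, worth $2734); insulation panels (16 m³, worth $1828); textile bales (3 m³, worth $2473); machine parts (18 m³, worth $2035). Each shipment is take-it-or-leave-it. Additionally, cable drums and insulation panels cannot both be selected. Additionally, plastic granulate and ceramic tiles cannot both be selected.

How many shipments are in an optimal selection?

5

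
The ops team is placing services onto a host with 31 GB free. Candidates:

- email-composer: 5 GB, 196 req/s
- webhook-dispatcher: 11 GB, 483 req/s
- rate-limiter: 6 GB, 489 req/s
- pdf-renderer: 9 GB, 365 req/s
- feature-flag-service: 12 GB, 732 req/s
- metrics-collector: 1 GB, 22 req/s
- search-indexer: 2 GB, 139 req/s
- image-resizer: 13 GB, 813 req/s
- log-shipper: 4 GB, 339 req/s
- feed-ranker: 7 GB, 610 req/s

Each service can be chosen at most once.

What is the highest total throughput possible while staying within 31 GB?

Best packing: rate-limiter + feature-flag-service + search-indexer + log-shipper + feed-ranker — 31 GB, 2309 total.
The closest alternative, rate-limiter + metrics-collector + image-resizer + log-shipper + feed-ranker, reaches only 2273.

2309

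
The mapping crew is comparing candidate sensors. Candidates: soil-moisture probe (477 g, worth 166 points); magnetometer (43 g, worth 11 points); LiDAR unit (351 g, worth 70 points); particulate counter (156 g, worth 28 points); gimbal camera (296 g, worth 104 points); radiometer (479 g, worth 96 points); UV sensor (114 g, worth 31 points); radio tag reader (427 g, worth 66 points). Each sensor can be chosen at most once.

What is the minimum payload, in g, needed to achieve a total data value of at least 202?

634

Minimise g subject to total data value ≥ 202.
soil-moisture probe + magnetometer + UV sensor reaches 208 using 634 g.
Any bundle with less than 634 g falls short of 202.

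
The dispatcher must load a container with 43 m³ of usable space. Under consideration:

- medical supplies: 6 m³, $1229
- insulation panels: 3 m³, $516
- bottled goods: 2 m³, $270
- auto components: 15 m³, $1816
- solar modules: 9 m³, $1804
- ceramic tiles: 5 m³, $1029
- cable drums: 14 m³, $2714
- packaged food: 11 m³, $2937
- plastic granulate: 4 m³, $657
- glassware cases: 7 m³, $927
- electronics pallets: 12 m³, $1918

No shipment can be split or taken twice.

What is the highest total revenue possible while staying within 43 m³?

Filling by ratio: medical supplies + insulation panels + bottled goods + solar modules + ceramic tiles + packaged food + plastic granulate for 8442, with 3 m³ left unused.
Replace bottled goods and ceramic tiles and plastic granulate with cable drums: the trade gains 758 net, giving 9200 at 43 m³.
No other feasible combination exceeds 9200.

9200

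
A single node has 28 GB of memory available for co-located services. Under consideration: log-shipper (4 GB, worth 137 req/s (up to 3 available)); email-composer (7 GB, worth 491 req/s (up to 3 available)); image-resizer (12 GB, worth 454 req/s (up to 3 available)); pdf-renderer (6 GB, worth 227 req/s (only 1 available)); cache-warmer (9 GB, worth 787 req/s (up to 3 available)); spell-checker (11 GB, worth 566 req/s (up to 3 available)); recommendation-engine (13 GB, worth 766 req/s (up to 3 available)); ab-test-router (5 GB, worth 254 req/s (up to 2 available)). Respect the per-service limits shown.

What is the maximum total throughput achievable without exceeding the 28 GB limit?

2361

Density check — cache-warmer 87.44, email-composer 70.14, recommendation-engine 58.92, spell-checker 51.45 are the best per GB.
The ratio ordering already packs tightly: 3×cache-warmer, 27 GB, 2361.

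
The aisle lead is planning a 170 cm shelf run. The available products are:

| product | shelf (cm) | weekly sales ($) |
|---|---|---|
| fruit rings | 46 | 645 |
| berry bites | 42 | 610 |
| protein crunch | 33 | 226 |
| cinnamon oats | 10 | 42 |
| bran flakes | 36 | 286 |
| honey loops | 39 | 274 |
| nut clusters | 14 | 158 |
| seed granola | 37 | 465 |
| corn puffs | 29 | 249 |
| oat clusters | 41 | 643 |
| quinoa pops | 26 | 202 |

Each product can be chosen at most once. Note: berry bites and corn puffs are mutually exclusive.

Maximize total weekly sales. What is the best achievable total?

2363

Ranking by ratio (weekly sales/cm): oat clusters 15.68, berry bites 14.52, fruit rings 14.02, seed granola 12.57.
Best packing: fruit rings + berry bites + seed granola + oat clusters — 166 cm, 2363 total.
Nothing else feasible within 170 cm beats 2363.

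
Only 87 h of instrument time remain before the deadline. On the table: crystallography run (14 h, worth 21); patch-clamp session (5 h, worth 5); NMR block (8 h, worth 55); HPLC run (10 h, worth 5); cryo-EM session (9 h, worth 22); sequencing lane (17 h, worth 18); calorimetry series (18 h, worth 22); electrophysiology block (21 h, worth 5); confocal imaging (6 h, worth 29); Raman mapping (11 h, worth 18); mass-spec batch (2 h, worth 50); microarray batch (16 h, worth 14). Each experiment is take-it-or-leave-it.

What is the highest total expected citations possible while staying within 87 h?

235

Density check — mass-spec batch 25.00, NMR block 6.88, confocal imaging 4.83 are the best per h.
Crystallography run + NMR block + cryo-EM session + sequencing lane + calorimetry series + confocal imaging + Raman mapping + mass-spec batch uses 85 of the 87 h and totals 235.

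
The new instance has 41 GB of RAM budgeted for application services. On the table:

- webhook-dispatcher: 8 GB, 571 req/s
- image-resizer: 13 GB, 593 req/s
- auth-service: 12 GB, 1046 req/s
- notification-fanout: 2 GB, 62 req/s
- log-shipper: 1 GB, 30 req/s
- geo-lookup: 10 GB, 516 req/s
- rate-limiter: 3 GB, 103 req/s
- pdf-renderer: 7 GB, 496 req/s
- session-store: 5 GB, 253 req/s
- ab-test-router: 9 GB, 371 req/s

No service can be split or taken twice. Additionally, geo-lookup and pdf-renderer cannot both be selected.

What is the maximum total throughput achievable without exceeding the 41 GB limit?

2737

Taking webhook-dispatcher + auth-service + pdf-renderer + session-store + ab-test-router: 41 GB used, 2737 in throughput.
The closest alternative, webhook-dispatcher + image-resizer + auth-service + log-shipper + pdf-renderer, reaches only 2736.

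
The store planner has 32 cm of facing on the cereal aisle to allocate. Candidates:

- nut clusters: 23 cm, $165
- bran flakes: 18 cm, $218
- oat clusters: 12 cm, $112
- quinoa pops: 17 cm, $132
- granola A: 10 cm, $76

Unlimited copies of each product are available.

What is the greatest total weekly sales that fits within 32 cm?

Bran flakes + oat clusters uses 30 of the 32 cm and totals 330.

330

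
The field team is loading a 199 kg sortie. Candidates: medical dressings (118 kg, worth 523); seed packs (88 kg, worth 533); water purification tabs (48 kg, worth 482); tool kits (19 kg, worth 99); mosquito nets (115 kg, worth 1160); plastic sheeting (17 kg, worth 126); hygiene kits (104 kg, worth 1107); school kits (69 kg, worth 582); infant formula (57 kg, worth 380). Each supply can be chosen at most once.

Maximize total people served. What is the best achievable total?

1867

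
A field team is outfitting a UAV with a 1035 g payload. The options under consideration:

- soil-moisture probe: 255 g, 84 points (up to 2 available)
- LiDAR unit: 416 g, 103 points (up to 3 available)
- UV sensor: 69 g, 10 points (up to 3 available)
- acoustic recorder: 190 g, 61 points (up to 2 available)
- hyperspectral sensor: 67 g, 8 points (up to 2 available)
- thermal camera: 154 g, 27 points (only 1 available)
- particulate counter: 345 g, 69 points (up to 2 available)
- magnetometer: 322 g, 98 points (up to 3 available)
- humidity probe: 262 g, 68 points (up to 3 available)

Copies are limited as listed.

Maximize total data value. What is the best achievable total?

327

Density check — soil-moisture probe 0.33, acoustic recorder 0.32, magnetometer 0.30, humidity probe 0.26 are the best per g.
Greedy by ratio would take 2×soil-moisture probe + 2×UV sensor + 2×acoustic recorder: 1028 g used, total 310.
The 328 g tied up in 2×UV sensor and acoustic recorder is better spent on magnetometer — total rises to 327 (1022 g).
Nothing else within 1035 g beats 327.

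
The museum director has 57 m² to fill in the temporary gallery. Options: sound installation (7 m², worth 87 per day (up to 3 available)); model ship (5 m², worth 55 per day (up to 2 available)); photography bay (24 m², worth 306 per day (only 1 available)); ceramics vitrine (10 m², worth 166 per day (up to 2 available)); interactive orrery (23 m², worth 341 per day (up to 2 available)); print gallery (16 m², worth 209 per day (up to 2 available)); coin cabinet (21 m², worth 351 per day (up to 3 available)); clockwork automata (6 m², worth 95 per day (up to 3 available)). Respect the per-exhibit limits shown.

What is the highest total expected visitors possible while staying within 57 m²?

923

By expected visitors per m²: coin cabinet 16.71, ceramics vitrine 16.60, clockwork automata 15.83 lead.
Model ship + ceramics vitrine + 2×coin cabinet uses 57 of the 57 m² and totals 923.
No other feasible combination exceeds 923.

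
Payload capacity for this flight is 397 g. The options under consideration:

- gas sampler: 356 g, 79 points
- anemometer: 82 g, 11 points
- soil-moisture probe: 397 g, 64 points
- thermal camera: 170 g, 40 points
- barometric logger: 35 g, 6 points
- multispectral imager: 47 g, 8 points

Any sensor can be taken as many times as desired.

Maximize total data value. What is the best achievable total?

Greedy by ratio would take 2×thermal camera + barometric logger: 375 g used, total 86.
The 35 g tied up in barometric logger is better spent on multispectral imager — total rises to 88 (387 g).

88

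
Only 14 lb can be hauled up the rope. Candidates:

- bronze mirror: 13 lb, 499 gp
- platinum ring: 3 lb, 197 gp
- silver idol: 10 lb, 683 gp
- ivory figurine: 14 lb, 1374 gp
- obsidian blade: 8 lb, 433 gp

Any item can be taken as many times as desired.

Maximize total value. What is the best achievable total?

By value per lb: ivory figurine 98.14, silver idol 68.30, platinum ring 65.67 lead.
Best packing: ivory figurine — 14 lb, 1374 total.
That's the maximum — no swap from here does better than 1374.

1374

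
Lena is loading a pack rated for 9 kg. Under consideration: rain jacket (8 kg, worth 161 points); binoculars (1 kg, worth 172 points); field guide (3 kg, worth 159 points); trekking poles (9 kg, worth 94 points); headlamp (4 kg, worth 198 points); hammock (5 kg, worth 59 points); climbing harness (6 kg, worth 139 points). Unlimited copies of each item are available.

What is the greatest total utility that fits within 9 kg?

The ratio ordering already packs tightly: 9×binoculars, 9 kg, 1548.
That's the maximum — no swap from here does better than 1548.

1548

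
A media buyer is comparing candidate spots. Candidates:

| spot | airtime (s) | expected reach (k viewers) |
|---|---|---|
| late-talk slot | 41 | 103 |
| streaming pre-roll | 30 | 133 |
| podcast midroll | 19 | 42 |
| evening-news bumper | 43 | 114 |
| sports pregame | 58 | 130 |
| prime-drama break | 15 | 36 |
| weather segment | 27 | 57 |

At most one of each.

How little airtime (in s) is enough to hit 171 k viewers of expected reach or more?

49

Look for the lowest-airtime combination reaching 171.
Taking streaming pre-roll + podcast midroll gives 175 (≥ 171) for 49 s.
Below 49 s the best achievable stays under 171.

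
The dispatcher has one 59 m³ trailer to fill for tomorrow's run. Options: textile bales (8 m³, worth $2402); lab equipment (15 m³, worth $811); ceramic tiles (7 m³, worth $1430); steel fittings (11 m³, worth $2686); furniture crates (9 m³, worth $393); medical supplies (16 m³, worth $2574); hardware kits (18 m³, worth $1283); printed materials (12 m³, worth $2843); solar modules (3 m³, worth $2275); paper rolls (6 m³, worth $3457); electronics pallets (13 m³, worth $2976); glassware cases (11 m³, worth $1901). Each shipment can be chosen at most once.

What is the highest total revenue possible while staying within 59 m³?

Ranking by ratio (revenue/m³): solar modules 758.33, paper rolls 576.17, textile bales 300.25, steel fittings 244.18.
The ratio heuristic lands on textile bales + steel fittings + printed materials + solar modules + paper rolls + electronics pallets (16639) but leaves 6 m³ idle.
Dropping printed materials frees 12 m³; slotting in ceramic tiles + glassware cases (18 m³) lifts the total to 17127 at 59 m³.
The closest alternative, textile bales + ceramic tiles + steel fittings + printed materials + solar modules + paper rolls + glassware cases, reaches only 16994.

17127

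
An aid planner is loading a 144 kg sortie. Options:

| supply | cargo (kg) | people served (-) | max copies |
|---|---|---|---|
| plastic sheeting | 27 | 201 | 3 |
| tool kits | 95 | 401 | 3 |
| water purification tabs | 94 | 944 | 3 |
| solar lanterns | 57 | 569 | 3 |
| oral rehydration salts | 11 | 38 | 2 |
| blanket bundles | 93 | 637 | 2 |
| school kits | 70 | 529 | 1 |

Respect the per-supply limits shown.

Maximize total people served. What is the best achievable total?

1339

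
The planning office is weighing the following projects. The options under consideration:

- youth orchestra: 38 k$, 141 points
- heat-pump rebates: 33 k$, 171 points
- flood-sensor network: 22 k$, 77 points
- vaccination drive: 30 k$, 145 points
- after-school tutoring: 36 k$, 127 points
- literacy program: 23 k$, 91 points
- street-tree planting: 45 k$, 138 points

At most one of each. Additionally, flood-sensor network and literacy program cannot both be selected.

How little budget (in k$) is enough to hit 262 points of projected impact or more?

56

Minimise k$ subject to total projected impact ≥ 262.
heat-pump rebates + literacy program: 262 projected impact at 56 k$.
Any bundle with less than 56 k$ falls short of 262.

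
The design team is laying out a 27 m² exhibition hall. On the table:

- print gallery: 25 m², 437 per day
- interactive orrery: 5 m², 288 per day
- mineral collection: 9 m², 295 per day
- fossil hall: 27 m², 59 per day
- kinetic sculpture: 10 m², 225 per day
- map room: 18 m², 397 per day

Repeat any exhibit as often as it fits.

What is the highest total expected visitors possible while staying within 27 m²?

Taking 5×interactive orrery: 25 m² used, 1440 in expected visitors.

1440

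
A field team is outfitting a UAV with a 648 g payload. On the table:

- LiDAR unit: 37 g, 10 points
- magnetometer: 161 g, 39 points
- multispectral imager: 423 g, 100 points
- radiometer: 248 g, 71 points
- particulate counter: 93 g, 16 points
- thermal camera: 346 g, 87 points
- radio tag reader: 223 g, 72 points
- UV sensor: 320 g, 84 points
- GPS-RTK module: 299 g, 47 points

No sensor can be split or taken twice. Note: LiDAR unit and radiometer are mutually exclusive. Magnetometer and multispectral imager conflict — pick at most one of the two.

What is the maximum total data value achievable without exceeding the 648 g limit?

Magnetometer + radiometer + radio tag reader uses 632 of the 648 g and totals 182.

182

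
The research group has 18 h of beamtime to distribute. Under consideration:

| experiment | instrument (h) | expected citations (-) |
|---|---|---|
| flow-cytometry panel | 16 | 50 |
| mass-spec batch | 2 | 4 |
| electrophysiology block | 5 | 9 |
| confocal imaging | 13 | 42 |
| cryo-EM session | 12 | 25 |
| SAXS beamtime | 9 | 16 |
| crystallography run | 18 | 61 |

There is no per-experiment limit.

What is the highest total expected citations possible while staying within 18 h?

By expected citations per h: crystallography run 3.39, confocal imaging 3.23, flow-cytometry panel 3.12 lead.
The ratio ordering already packs tightly: crystallography run, 18 h, 61.
Nothing else within 18 h beats 61.

61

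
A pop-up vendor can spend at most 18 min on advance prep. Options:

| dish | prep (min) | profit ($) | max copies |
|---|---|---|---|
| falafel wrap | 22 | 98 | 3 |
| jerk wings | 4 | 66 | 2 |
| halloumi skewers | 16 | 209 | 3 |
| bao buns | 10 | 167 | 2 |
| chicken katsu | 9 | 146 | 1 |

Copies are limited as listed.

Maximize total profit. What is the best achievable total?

299

Best packing: 2×jerk wings + bao buns — 18 min, 299 total.
That's the maximum — no swap from here does better than 299.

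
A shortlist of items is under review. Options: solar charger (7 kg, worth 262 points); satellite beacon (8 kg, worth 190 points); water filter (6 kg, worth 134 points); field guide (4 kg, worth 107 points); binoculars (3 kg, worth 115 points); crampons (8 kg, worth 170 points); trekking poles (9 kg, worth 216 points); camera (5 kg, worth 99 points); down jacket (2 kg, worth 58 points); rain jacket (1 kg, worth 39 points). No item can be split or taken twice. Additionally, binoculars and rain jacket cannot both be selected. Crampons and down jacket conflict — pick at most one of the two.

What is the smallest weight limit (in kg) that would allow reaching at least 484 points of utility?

Minimise kg subject to total utility ≥ 484.
solar charger + field guide + binoculars: 484 utility at 14 kg.
No combination under 14 kg hits 484.

14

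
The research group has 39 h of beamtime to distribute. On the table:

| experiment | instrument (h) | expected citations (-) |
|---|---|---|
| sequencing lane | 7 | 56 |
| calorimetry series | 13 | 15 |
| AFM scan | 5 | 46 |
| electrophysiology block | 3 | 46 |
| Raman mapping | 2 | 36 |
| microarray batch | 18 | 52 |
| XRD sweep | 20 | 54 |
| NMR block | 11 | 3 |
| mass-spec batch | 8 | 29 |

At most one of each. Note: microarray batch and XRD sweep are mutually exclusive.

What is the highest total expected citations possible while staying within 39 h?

238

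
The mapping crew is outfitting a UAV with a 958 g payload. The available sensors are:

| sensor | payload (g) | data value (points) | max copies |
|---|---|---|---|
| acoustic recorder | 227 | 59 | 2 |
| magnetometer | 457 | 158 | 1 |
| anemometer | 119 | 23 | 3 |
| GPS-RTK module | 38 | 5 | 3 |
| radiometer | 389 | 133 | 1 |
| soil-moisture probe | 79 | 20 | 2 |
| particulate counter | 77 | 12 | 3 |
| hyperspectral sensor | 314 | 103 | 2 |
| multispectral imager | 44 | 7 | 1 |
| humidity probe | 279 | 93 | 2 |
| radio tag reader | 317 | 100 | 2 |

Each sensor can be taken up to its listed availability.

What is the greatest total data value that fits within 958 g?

Taking the top-ratio sensors first gives magnetometer + radiometer + soil-moisture probe for 311 (925 g).
The 536 g tied up in magnetometer and soil-moisture probe is better spent on 2×humidity probe — total rises to 319 (947 g).

319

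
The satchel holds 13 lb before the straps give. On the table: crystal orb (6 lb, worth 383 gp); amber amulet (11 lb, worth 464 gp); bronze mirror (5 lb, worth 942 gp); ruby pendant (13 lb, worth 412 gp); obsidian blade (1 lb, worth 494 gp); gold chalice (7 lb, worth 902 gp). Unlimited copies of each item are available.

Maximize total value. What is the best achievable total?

Best packing: 13×obsidian blade — 13 lb, 6422 total.
Every other selection either busts 13 lb or fails to beat 6422.

6422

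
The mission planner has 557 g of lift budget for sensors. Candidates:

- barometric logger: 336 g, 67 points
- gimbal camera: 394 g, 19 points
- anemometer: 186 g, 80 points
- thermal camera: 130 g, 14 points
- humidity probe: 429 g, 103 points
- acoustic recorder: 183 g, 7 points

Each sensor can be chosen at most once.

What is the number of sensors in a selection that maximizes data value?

2

The maximum data value within 557 g is 147.
One optimal bundle: barometric logger + anemometer (522 g).
Every optimal selection uses 2 sensors.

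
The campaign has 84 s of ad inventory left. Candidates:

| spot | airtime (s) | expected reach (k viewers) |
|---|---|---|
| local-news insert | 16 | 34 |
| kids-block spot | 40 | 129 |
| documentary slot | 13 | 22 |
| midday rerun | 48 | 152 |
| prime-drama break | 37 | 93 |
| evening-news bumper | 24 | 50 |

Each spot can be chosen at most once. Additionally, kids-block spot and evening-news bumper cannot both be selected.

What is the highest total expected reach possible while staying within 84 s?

222

Taking kids-block spot + prime-drama break: 77 s used, 222 in expected reach.
The spare 7 s is too small for any remaining spot, and no feasible exchange beats 222.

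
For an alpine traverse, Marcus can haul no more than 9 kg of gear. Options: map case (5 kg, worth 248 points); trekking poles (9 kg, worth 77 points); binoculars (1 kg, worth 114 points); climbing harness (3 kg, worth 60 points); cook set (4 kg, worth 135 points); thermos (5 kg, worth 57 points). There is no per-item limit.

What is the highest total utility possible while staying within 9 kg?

1026

Density check — binoculars 114.00, map case 49.60, cook set 33.75, climbing harness 20.00 are the best per kg.
9×binoculars uses 9 of the 9 kg and totals 1026.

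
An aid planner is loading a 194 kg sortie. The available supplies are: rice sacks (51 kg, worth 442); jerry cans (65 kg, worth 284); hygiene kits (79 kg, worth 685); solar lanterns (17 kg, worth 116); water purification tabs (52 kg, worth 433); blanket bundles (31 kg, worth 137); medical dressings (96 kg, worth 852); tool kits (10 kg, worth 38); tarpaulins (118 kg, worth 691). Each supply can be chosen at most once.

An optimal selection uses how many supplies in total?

3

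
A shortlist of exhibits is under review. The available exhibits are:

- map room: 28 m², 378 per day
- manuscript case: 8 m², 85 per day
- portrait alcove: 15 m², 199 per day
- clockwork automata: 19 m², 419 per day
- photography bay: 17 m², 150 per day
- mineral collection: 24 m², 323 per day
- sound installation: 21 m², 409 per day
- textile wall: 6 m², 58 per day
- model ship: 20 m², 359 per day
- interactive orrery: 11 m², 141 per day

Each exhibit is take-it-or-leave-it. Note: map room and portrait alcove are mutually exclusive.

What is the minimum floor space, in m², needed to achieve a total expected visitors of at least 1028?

59

Minimise m² subject to total expected visitors ≥ 1028.
manuscript case + clockwork automata + sound installation + interactive orrery reaches 1054 using 59 m².
Below 59 m² the best achievable stays under 1028.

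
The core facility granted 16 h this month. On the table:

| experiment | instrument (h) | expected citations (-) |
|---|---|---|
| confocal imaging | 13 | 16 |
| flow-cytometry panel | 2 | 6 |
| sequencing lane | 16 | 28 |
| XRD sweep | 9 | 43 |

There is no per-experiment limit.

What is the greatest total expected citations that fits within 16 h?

61

Taking 3×flow-cytometry panel + XRD sweep: 15 h used, 61 in expected citations.
Every other selection either busts 16 h or fails to beat 61.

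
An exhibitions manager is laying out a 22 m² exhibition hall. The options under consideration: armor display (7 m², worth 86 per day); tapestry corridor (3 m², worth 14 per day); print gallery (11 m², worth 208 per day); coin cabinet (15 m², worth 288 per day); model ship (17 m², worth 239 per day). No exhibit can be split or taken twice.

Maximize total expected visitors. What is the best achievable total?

374

Best packing: armor display + coin cabinet — 22 m², 374 total.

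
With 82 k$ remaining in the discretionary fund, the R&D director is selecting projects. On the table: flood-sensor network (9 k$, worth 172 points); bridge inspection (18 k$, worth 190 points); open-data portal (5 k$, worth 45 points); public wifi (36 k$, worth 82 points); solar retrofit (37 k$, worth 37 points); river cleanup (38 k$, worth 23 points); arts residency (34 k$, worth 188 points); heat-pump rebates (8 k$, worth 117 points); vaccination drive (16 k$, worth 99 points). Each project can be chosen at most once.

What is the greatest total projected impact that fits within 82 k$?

712

Greedy by ratio would take flood-sensor network + bridge inspection + open-data portal + heat-pump rebates + vaccination drive: 56 k$ used, total 623.
Dropping vaccination drive frees 16 k$; slotting in arts residency (34 k$) lifts the total to 712 at 74 k$.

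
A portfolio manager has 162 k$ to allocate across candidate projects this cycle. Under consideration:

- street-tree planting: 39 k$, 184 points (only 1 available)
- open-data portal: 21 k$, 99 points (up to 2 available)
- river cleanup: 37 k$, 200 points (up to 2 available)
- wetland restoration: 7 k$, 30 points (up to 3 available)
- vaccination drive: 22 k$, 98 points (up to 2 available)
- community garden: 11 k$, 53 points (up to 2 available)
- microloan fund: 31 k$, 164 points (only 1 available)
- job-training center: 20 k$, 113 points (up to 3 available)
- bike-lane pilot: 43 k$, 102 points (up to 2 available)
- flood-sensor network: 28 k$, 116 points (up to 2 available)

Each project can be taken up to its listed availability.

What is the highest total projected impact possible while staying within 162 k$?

868

By projected impact per k$: job-training center 5.65, river cleanup 5.41, microloan fund 5.29 lead.
Taking the top-ratio projects first gives 2×river cleanup + 2×community garden + 3×job-training center for 845 (156 k$).
Replace 2×community garden with open-data portal + wetland restoration: the trade gains 23 net, giving 868 at 162 k$.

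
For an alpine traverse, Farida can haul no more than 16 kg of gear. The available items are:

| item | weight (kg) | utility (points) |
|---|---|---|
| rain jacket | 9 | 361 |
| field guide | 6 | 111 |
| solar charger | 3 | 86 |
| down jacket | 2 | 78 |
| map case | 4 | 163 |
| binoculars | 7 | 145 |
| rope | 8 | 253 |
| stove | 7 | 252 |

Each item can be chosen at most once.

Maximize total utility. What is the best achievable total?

Greedy by ratio would take rain jacket + down jacket + map case: 15 kg used, total 602.
Dropping down jacket and map case frees 6 kg; slotting in stove (7 kg) lifts the total to 613 at 16 kg.

613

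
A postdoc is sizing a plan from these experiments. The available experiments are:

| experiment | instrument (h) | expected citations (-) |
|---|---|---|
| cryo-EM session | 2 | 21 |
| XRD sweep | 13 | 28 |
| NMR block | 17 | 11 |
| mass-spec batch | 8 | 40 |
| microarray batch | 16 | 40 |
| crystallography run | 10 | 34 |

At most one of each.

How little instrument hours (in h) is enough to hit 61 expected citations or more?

10

Minimise h subject to total expected citations ≥ 61.
cryo-EM session + mass-spec batch reaches 61 using 10 h.
No combination under 10 h hits 61.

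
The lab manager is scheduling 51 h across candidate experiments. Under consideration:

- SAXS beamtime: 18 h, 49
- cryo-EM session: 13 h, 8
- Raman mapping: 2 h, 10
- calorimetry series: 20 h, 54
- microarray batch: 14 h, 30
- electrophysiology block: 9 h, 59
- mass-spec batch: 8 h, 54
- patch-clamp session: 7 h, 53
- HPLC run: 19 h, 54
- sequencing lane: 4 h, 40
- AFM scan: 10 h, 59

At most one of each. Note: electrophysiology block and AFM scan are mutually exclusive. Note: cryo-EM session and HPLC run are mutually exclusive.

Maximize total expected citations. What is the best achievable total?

270

By expected citations per h: sequencing lane 10.00, patch-clamp session 7.57, mass-spec batch 6.75 lead.
Taking Raman mapping + calorimetry series + electrophysiology block + mass-spec batch + patch-clamp session + sequencing lane: 50 h used, 270 in expected citations.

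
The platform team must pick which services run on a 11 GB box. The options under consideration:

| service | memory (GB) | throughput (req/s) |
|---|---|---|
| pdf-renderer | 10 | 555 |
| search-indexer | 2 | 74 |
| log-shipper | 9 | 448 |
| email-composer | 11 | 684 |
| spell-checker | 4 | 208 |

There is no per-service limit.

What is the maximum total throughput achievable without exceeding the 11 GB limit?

684

Taking email-composer: 11 GB used, 684 in throughput.
Nothing else within 11 GB beats 684.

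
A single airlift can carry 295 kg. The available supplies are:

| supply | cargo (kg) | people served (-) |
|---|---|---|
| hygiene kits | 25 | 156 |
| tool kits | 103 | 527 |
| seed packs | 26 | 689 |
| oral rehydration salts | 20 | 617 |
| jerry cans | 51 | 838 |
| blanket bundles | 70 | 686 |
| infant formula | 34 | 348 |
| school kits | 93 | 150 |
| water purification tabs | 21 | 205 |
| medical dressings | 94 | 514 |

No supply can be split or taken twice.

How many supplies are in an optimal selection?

6

Best achievable people served is 3692.
For example seed packs + oral rehydration salts + jerry cans + blanket bundles + infant formula + medical dressings achieves it, using 295 kg.
Every optimal selection uses 6 supplies.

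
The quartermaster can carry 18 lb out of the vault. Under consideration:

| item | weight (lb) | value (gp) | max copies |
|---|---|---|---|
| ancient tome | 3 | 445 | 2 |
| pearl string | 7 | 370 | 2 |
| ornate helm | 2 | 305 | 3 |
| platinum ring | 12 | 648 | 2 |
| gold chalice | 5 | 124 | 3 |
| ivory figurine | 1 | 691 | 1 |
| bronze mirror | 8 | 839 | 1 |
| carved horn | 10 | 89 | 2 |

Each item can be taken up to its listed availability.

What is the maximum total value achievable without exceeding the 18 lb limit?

Greedy by ratio would take 2×ancient tome + 3×ornate helm + gold chalice + ivory figurine: 18 lb used, total 2620.
Dropping ancient tome and gold chalice frees 8 lb; slotting in bronze mirror (8 lb) lifts the total to 2890 at 18 lb.

2890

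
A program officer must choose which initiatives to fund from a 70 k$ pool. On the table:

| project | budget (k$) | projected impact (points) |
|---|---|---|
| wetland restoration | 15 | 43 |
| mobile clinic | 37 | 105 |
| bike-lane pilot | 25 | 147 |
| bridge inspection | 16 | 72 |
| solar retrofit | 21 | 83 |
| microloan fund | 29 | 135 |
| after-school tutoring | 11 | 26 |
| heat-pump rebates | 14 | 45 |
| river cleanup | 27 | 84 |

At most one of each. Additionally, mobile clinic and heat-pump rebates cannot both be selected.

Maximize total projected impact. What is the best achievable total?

Taking bike-lane pilot + bridge inspection + microloan fund: 70 k$ used, 354 in projected impact.
An exhaustive check of the 512 subsets confirms 354.

354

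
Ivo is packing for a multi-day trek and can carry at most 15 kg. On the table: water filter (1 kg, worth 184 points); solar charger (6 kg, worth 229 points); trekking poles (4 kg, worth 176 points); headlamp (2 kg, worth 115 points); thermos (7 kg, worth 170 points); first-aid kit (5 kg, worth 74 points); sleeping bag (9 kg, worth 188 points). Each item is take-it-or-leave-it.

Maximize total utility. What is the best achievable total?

704

By utility per kg: water filter 184.00, headlamp 57.50, trekking poles 44.00 lead.
Best packing: water filter + solar charger + trekking poles + headlamp — 13 kg, 704 total.
Next best is water filter + trekking poles + headlamp + thermos at 645 (14 kg) — short by 59.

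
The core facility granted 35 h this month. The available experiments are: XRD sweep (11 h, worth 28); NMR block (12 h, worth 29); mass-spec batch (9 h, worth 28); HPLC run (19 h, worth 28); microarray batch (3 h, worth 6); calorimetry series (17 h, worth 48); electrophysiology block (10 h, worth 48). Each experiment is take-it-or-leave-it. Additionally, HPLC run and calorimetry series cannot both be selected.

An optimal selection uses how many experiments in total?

4

Optimal total is 111.
NMR block + mass-spec batch + microarray batch + electrophysiology block hits 111 at 34 h.
Every optimal selection uses 4 experiments.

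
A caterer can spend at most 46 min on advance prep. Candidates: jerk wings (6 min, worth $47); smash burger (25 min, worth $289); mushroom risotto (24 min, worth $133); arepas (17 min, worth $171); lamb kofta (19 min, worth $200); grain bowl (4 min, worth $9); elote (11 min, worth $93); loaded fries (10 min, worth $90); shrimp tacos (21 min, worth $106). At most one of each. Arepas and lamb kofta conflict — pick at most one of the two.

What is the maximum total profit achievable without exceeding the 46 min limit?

489

Best packing: smash burger + lamb kofta — 44 min, 489 total.
Every other selection either busts 46 min or breaks a pairing rule or fails to beat 489.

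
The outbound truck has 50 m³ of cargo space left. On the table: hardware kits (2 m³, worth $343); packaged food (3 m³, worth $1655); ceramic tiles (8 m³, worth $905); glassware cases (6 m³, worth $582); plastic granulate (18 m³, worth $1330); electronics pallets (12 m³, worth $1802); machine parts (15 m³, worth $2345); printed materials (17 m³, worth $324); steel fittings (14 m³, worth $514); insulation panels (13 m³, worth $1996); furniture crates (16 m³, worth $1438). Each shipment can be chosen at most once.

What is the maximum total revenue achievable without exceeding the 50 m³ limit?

8380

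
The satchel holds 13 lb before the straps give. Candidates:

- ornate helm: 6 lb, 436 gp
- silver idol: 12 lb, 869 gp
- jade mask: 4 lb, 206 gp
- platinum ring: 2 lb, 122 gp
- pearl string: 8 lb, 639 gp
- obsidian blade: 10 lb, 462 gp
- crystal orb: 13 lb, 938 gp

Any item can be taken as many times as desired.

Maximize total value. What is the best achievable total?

A density-first pass picks 2×platinum ring + pearl string — 883 at 12 lb.
The 12 lb tied up in 2×platinum ring and pearl string is better spent on crystal orb — total rises to 938 (13 lb).
Every other selection either busts 13 lb or fails to beat 938.

938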